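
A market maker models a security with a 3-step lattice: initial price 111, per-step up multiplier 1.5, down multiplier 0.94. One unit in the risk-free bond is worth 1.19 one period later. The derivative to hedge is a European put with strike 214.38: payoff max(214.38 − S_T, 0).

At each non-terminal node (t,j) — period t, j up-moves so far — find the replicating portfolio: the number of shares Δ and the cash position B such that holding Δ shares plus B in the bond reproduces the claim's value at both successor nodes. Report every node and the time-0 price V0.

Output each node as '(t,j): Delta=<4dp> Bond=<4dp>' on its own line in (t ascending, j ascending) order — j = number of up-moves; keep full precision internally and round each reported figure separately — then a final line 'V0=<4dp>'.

(0,0): Delta=-0.5689 Bond=91.8263
(1,0): Delta=-0.8691 Bond=140.6004
(1,1): Delta=-0.3356 Bond=70.4277
(2,0): Delta=-1.0000 Bond=180.1513
(2,1): Delta=-0.7674 Bond=151.3969
(2,2): Delta=0.0000 Bond=0.0000
V0=28.6808

Risk-neutral probability p* = (R−d)/(u−d) = (1.19−0.94)/(1.5−0.94) = 0.4464.
Terminal payoffs: V(3,0)=122.1852, V(3,1)=67.2606, V(3,2)=0.0000, V(3,3)=0.0000
Node (2,0) S=98.0796: V=(p*·67.2606+(1−p*)·122.1852)/1.19=82.0717; Δ=(67.2606−122.1852)/(147.1194−92.1948)=-1.0000; B=V−Δ·S=180.1513
Node (2,1) S=156.5100: V=(p*·0.0000+(1−p*)·67.2606)/1.19=31.2887; Δ=(0.0000−67.2606)/(234.7650−147.1194)=-0.7674; B=V−Δ·S=151.3969
Node (2,2) S=249.7500: V=(p*·0.0000+(1−p*)·0.0000)/1.19=0.0000; Δ=(0.0000−0.0000)/(374.6250−234.7650)=0.0000; B=V−Δ·S=0.0000
Node (1,0) S=104.3400: V=(p*·31.2887+(1−p*)·82.0717)/1.19=49.9165; Δ=(31.2887−82.0717)/(156.5100−98.0796)=-0.8691; B=V−Δ·S=140.6004
Node (1,1) S=166.5000: V=(p*·0.0000+(1−p*)·31.2887)/1.19=14.5551; Δ=(0.0000−31.2887)/(249.7500−156.5100)=-0.3356; B=V−Δ·S=70.4277
Node (0,0) S=111.0000: V=(p*·14.5551+(1−p*)·49.9165)/1.19=28.6808; Δ=(14.5551−49.9165)/(166.5000−104.3400)=-0.5689; B=V−Δ·S=91.8263
The time-0 hedge costs 28.6808, which is the no-arbitrage price.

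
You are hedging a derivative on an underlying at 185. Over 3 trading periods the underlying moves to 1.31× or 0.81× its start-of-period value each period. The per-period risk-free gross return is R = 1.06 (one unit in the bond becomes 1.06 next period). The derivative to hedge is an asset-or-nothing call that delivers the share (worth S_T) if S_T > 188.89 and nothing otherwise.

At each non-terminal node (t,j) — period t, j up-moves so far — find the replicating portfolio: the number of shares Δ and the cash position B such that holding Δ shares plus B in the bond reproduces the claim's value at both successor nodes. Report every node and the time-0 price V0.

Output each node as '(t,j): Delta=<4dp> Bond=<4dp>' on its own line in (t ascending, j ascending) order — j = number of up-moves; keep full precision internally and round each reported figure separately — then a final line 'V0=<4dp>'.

(0,0): Delta=1.6190 Bond=-174.8907
(1,0): Delta=1.6190 Bond=-185.3842
(1,1): Delta=1.6190 Bond=-185.3842
(2,0): Delta=0.0000 Bond=0.0000
(2,1): Delta=2.6200 Bond=-393.0144
(2,2): Delta=1.0000 Bond=0.0000
V0=124.6173

No-arbitrage ⇒ martingale measure with p* = (R−d)/(u−d) = 0.5000.
Terminal payoffs: V(3,0)=0.0000, V(3,1)=0.0000, V(3,2)=257.1576, V(3,3)=415.8968
Node (2,0) S=121.3785: V=(p*·0.0000+(1−p*)·0.0000)/1.06=0.0000; Δ=(0.0000−0.0000)/(159.0058−98.3166)=0.0000; B=V−Δ·S=0.0000
Node (2,1) S=196.3035: V=(p*·257.1576+(1−p*)·0.0000)/1.06=121.3007; Δ=(257.1576−0.0000)/(257.1576−159.0058)=2.6200; B=V−Δ·S=-393.0144
Node (2,2) S=317.4785: V=(p*·415.8968+(1−p*)·257.1576)/1.06=317.4785; Δ=(415.8968−257.1576)/(415.8968−257.1576)=1.0000; B=V−Δ·S=0.0000
Node (1,0) S=149.8500: V=(p*·121.3007+(1−p*)·0.0000)/1.06=57.2173; Δ=(121.3007−0.0000)/(196.3035−121.3785)=1.6190; B=V−Δ·S=-185.3842
Node (1,1) S=242.3500: V=(p*·317.4785+(1−p*)·121.3007)/1.06=206.9713; Δ=(317.4785−121.3007)/(317.4785−196.3035)=1.6190; B=V−Δ·S=-185.3842
Node (0,0) S=185.0000: V=(p*·206.9713+(1−p*)·57.2173)/1.06=124.6173; Δ=(206.9713−57.2173)/(242.3500−149.8500)=1.6190; B=V−Δ·S=-174.8907
Self-financing check: at every node Δ·S+B equals the discounted successor values.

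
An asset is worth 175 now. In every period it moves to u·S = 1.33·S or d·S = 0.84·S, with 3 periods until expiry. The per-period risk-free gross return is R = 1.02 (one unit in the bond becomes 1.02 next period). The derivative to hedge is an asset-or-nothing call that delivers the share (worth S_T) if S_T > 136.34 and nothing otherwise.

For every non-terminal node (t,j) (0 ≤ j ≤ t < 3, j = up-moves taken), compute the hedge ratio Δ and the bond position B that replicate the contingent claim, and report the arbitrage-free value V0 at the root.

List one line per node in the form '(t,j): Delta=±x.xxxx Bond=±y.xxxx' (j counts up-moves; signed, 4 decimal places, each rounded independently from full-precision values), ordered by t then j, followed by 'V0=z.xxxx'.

Under the risk-neutral measure, an up-move has probability p* = (R−d)/(u−d) = 0.3673 and values discount at R = 1.02.
Payoff layer (t=3): V(3,0)=0.0000, V(3,1)=164.2284, V(3,2)=260.0283, V(3,3)=411.7115
  t=2,j=0: stock 123.4800 → up 164.2284 (V=164.2284), down 103.7232 (V=0.0000). Price 59.1459; hedge Δ=2.7143, bond B=-276.0141.
  t=2,j=1: stock 195.5100 → up 260.0283 (V=260.0283), down 164.2284 (V=164.2284). Price 195.5100; hedge Δ=1.0000, bond B=0.0000.
  t=2,j=2: stock 309.5575 → up 411.7115 (V=411.7115), down 260.0283 (V=260.0283). Price 309.5575; hedge Δ=1.0000, bond B=0.0000.
  t=1,j=0: stock 147.0000 → up 195.5100 (V=195.5100), down 123.4800 (V=59.1459). Price 107.0969; hedge Δ=1.8932, bond B=-171.1972.
  t=1,j=1: stock 232.7500 → up 309.5575 (V=309.5575), down 195.5100 (V=195.5100). Price 232.7500; hedge Δ=1.0000, bond B=0.0000.
  t=0,j=0: stock 175.0000 → up 232.7500 (V=232.7500), down 147.0000 (V=107.0969). Price 150.2502; hedge Δ=1.4653, bond B=-106.1848.
Root portfolio cost Δ·175+B reproduces V0=150.2502.

(0,0): Delta=1.4653 Bond=-106.1848
(1,0): Delta=1.8932 Bond=-171.1972
(1,1): Delta=1.0000 Bond=0.0000
(2,0): Delta=2.7143 Bond=-276.0141
(2,1): Delta=1.0000 Bond=0.0000
(2,2): Delta=1.0000 Bond=0.0000
V0=150.2502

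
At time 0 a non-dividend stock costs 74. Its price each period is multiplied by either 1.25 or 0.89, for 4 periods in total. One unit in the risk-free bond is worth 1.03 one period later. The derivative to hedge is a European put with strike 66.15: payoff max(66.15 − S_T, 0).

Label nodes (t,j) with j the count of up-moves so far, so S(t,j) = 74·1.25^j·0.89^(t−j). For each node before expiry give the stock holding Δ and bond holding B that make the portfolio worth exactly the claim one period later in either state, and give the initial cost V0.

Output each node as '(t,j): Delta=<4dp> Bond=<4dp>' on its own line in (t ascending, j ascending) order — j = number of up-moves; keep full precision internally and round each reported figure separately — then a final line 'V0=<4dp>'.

(0,0): Delta=-0.1613 Bond=14.6775
(1,0): Delta=-0.2966 Bond=24.0281
(1,1): Delta=-0.0099 Bond=1.1159
(2,0): Delta=-0.5449 Bond=39.3013
(2,1): Delta=-0.0188 Bond=1.8808
(2,2): Delta=0.0000 Bond=0.0000
(3,0): Delta=-1.0000 Bond=64.2233
(3,1): Delta=-0.0357 Bond=3.1701
(3,2): Delta=0.0000 Bond=0.0000
(3,3): Delta=0.0000 Bond=0.0000
V0=2.7404

Under the risk-neutral measure, an up-move has probability p* = (R−d)/(u−d) = 0.3889 and values discount at R = 1.03.
Terminal payoffs: V(4,0)=19.7207, V(4,1)=0.9404, V(4,2)=0.0000, V(4,3)=0.0000, V(4,4)=0.0000
(3,0): S=52.1677. Δ = (V_up−V_dn)/(S_up−S_dn) = (0.9404−19.7207)/(65.2096−46.4293) = -1.0000. V = [p*·0.9404 + (1−p*)·19.7207]/1.03 = 12.0556. B = V − Δ·S = 64.2233.
(3,1): S=73.2692. Δ = (V_up−V_dn)/(S_up−S_dn) = (0.0000−0.9404)/(91.5866−65.2096) = -0.0357. V = [p*·0.0000 + (1−p*)·0.9404]/1.03 = 0.5579. B = V − Δ·S = 3.1701.
(3,2): S=102.9062. Δ = (V_up−V_dn)/(S_up−S_dn) = (0.0000−0.0000)/(128.6328−91.5866) = 0.0000. V = [p*·0.0000 + (1−p*)·0.0000]/1.03 = 0.0000. B = V − Δ·S = 0.0000.
(3,3): S=144.5312. Δ = (V_up−V_dn)/(S_up−S_dn) = (0.0000−0.0000)/(180.6641−128.6328) = 0.0000. V = [p*·0.0000 + (1−p*)·0.0000]/1.03 = 0.0000. B = V − Δ·S = 0.0000.
(2,0): S=58.6154. Δ = (V_up−V_dn)/(S_up−S_dn) = (0.5579−12.0556)/(73.2692−52.1677) = -0.5449. V = [p*·0.5579 + (1−p*)·12.0556]/1.03 = 7.3634. B = V − Δ·S = 39.3013.
(2,1): S=82.3250. Δ = (V_up−V_dn)/(S_up−S_dn) = (0.0000−0.5579)/(102.9062−73.2692) = -0.0188. V = [p*·0.0000 + (1−p*)·0.5579]/1.03 = 0.3310. B = V − Δ·S = 1.8808.
(2,2): S=115.6250. Δ = (V_up−V_dn)/(S_up−S_dn) = (0.0000−0.0000)/(144.5312−102.9062) = 0.0000. V = [p*·0.0000 + (1−p*)·0.0000]/1.03 = 0.0000. B = V − Δ·S = 0.0000.
(1,0): S=65.8600. Δ = (V_up−V_dn)/(S_up−S_dn) = (0.3310−7.3634)/(82.3250−58.6154) = -0.2966. V = [p*·0.3310 + (1−p*)·7.3634]/1.03 = 4.4938. B = V − Δ·S = 24.0281.
(1,1): S=92.5000. Δ = (V_up−V_dn)/(S_up−S_dn) = (0.0000−0.3310)/(115.6250−82.3250) = -0.0099. V = [p*·0.0000 + (1−p*)·0.3310]/1.03 = 0.1964. B = V − Δ·S = 1.1159.
(0,0): S=74.0000. Δ = (V_up−V_dn)/(S_up−S_dn) = (0.1964−4.4938)/(92.5000−65.8600) = -0.1613. V = [p*·0.1964 + (1−p*)·4.4938]/1.03 = 2.7404. B = V − Δ·S = 14.6775.
Self-financing check: at every node Δ·S+B equals the discounted successor values.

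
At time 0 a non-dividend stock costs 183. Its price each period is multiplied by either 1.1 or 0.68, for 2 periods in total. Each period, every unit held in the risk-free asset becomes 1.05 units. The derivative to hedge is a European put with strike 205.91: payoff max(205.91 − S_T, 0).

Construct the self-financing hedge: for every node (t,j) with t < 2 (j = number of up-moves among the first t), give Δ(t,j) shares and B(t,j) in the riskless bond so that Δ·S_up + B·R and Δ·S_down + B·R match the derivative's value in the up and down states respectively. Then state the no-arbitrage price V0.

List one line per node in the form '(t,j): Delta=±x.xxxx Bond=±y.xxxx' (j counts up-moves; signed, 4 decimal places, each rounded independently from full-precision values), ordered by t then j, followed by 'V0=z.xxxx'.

Under the risk-neutral measure, an up-move has probability p* = (R−d)/(u−d) = 0.8810 and values discount at R = 1.05.
Terminal payoffs: V(2,0)=121.2908, V(2,1)=69.0260, V(2,2)=0.0000
Node (1,0) S=124.4400: V=(p*·69.0260+(1−p*)·121.2908)/1.05=71.6648; Δ=(69.0260−121.2908)/(136.8840−84.6192)=-1.0000; B=V−Δ·S=196.1048
Node (1,1) S=201.3000: V=(p*·0.0000+(1−p*)·69.0260)/1.05=7.8261; Δ=(0.0000−69.0260)/(221.4300−136.8840)=-0.8164; B=V−Δ·S=172.1737
Node (0,0) S=183.0000: V=(p*·7.8261+(1−p*)·71.6648)/1.05=14.6914; Δ=(7.8261−71.6648)/(201.3000−124.4400)=-0.8306; B=V−Δ·S=166.6882
Self-financing check: at every node Δ·S+B equals the discounted successor values.

(0,0): Delta=-0.8306 Bond=166.6882
(1,0): Delta=-1.0000 Bond=196.1048
(1,1): Delta=-0.8164 Bond=172.1737
V0=14.6914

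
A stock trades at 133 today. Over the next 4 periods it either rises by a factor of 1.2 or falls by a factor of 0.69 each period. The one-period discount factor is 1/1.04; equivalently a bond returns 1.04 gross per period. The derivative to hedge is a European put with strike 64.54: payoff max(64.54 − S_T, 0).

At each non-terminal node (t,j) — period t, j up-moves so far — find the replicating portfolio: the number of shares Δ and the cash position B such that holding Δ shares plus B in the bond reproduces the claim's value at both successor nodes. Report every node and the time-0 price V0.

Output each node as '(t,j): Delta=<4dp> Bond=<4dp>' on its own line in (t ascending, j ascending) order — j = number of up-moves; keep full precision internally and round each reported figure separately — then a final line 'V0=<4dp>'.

The replicating-portfolio and risk-neutral prices coincide; use p* = (1.04−0.69)/(1.2−0.69) = 0.6863 for the latter.
At expiry t=4: V(4,0)=34.3927, V(4,1)=12.1100, V(4,2)=0.0000, V(4,3)=0.0000, V(4,4)=0.0000
  t=3,j=0: stock 43.6917 → up 52.4300 (V=12.1100), down 30.1473 (V=34.3927). Price 18.3660; hedge Δ=-1.0000, bond B=62.0577.
  t=3,j=1: stock 75.9856 → up 91.1827 (V=0.0000), down 52.4300 (V=12.1100). Price 3.6531; hedge Δ=-0.3125, bond B=27.3981.
  t=3,j=2: stock 132.1488 → up 158.5786 (V=0.0000), down 91.1827 (V=0.0000). Price 0.0000; hedge Δ=0.0000, bond B=0.0000.
  t=3,j=3: stock 229.8240 → up 275.7888 (V=0.0000), down 158.5786 (V=0.0000). Price 0.0000; hedge Δ=0.0000, bond B=0.0000.
  t=2,j=0: stock 63.3213 → up 75.9856 (V=3.6531), down 43.6917 (V=18.3660). Price 7.9509; hedge Δ=-0.4556, bond B=36.7997.
  t=2,j=1: stock 110.1240 → up 132.1488 (V=0.0000), down 75.9856 (V=3.6531). Price 1.1020; hedge Δ=-0.0650, bond B=8.2649.
  t=2,j=2: stock 191.5200 → up 229.8240 (V=0.0000), down 132.1488 (V=0.0000). Price 0.0000; hedge Δ=0.0000, bond B=0.0000.
  t=1,j=0: stock 91.7700 → up 110.1240 (V=1.1020), down 63.3213 (V=7.9509). Price 3.1256; hedge Δ=-0.1463, bond B=16.5548.
  t=1,j=1: stock 159.6000 → up 191.5200 (V=0.0000), down 110.1240 (V=1.1020). Price 0.3324; hedge Δ=-0.0135, bond B=2.4932.
  t=0,j=0: stock 133.0000 → up 159.6000 (V=0.3324), down 91.7700 (V=3.1256). Price 1.1622; hedge Δ=-0.0412, bond B=6.6391.
The time-0 hedge costs 1.1622, which is the no-arbitrage price.

(0,0): Delta=-0.0412 Bond=6.6391
(1,0): Delta=-0.1463 Bond=16.5548
(1,1): Delta=-0.0135 Bond=2.4932
(2,0): Delta=-0.4556 Bond=36.7997
(2,1): Delta=-0.0650 Bond=8.2649
(2,2): Delta=0.0000 Bond=0.0000
(3,0): Delta=-1.0000 Bond=62.0577
(3,1): Delta=-0.3125 Bond=27.3981
(3,2): Delta=0.0000 Bond=0.0000
(3,3): Delta=0.0000 Bond=0.0000
V0=1.1622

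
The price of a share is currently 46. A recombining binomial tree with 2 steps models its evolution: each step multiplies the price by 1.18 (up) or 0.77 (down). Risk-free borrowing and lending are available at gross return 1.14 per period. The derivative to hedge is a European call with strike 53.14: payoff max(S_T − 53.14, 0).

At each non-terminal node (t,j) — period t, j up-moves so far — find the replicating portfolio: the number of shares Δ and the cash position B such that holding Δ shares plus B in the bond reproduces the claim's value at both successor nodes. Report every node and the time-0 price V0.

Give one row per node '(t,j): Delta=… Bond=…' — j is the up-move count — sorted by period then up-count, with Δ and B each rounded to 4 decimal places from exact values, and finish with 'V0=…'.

The replicating-portfolio and risk-neutral prices coincide; use p* = (1.14−0.77)/(1.18−0.77) = 0.9024 for the latter.
Payoff layer (t=2): V(2,0)=0.0000, V(2,1)=0.0000, V(2,2)=10.9104
Node (1,0) S=35.4200: V=(p*·0.0000+(1−p*)·0.0000)/1.14=0.0000; Δ=(0.0000−0.0000)/(41.7956−27.2734)=0.0000; B=V−Δ·S=0.0000
Node (1,1) S=54.2800: V=(p*·10.9104+(1−p*)·0.0000)/1.14=8.6368; Δ=(10.9104−0.0000)/(64.0504−41.7956)=0.4902; B=V−Δ·S=-17.9739
Node (0,0) S=46.0000: V=(p*·8.6368+(1−p*)·0.0000)/1.14=6.8370; Δ=(8.6368−0.0000)/(54.2800−35.4200)=0.4579; B=V−Δ·S=-14.2284
Root portfolio cost Δ·46+B reproduces V0=6.8370.

(0,0): Delta=0.4579 Bond=-14.2284
(1,0): Delta=0.0000 Bond=0.0000
(1,1): Delta=0.4902 Bond=-17.9739
V0=6.8370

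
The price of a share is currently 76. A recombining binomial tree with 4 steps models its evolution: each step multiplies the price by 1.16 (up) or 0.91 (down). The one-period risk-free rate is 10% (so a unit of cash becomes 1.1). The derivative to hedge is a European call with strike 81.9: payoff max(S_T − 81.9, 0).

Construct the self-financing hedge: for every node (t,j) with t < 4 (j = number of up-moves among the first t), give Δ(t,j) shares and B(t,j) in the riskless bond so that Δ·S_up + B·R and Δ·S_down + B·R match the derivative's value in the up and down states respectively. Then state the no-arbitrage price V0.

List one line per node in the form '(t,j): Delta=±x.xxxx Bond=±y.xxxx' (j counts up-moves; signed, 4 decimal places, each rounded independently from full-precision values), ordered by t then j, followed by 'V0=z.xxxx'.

Risk-neutral probability p* = (R−d)/(u−d) = (1.1−0.91)/(1.16−0.91) = 0.7600.
At expiry t=4: V(4,0)=0.0000, V(4,1)=0.0000, V(4,2)=2.7861, V(4,3)=26.0516, V(4,4)=55.7086
Node (3,0) S=57.2714: V=(p*·0.0000+(1−p*)·0.0000)/1.1=0.0000; Δ=(0.0000−0.0000)/(66.4348−52.1170)=0.0000; B=V−Δ·S=0.0000
Node (3,1) S=73.0053: V=(p*·2.7861+(1−p*)·0.0000)/1.1=1.9250; Δ=(2.7861−0.0000)/(84.6861−66.4348)=0.1527; B=V−Δ·S=-9.2196
Node (3,2) S=93.0617: V=(p*·26.0516+(1−p*)·2.7861)/1.1=18.6072; Δ=(26.0516−2.7861)/(107.9516−84.6861)=1.0000; B=V−Δ·S=-74.4545
Node (3,3) S=118.6281: V=(p*·55.7086+(1−p*)·26.0516)/1.1=44.1736; Δ=(55.7086−26.0516)/(137.6086−107.9516)=1.0000; B=V−Δ·S=-74.4545
Node (2,0) S=62.9356: V=(p*·1.9250+(1−p*)·0.0000)/1.1=1.3300; Δ=(1.9250−0.0000)/(73.0053−57.2714)=0.1223; B=V−Δ·S=-6.3699
Node (2,1) S=80.2256: V=(p*·18.6072+(1−p*)·1.9250)/1.1=13.2758; Δ=(18.6072−1.9250)/(93.0617−73.0053)=0.8318; B=V−Δ·S=-53.4529
Node (2,2) S=102.2656: V=(p*·44.1736+(1−p*)·18.6072)/1.1=34.5796; Δ=(44.1736−18.6072)/(118.6281−93.0617)=1.0000; B=V−Δ·S=-67.6860
Node (1,0) S=69.1600: V=(p*·13.2758+(1−p*)·1.3300)/1.1=9.4626; Δ=(13.2758−1.3300)/(80.2256−62.9356)=0.6909; B=V−Δ·S=-38.3209
Node (1,1) S=88.1600: V=(p*·34.5796+(1−p*)·13.2758)/1.1=26.7879; Δ=(34.5796−13.2758)/(102.2656−80.2256)=0.9666; B=V−Δ·S=-58.4273
Node (0,0) S=76.0000: V=(p*·26.7879+(1−p*)·9.4626)/1.1=20.5726; Δ=(26.7879−9.4626)/(88.1600−69.1600)=0.9119; B=V−Δ·S=-48.7289
Root portfolio cost Δ·76+B reproduces V0=20.5726.

(0,0): Delta=0.9119 Bond=-48.7289
(1,0): Delta=0.6909 Bond=-38.3209
(1,1): Delta=0.9666 Bond=-58.4273
(2,0): Delta=0.1223 Bond=-6.3699
(2,1): Delta=0.8318 Bond=-53.4529
(2,2): Delta=1.0000 Bond=-67.6860
(3,0): Delta=0.0000 Bond=0.0000
(3,1): Delta=0.1527 Bond=-9.2196
(3,2): Delta=1.0000 Bond=-74.4545
(3,3): Delta=1.0000 Bond=-74.4545
V0=20.5726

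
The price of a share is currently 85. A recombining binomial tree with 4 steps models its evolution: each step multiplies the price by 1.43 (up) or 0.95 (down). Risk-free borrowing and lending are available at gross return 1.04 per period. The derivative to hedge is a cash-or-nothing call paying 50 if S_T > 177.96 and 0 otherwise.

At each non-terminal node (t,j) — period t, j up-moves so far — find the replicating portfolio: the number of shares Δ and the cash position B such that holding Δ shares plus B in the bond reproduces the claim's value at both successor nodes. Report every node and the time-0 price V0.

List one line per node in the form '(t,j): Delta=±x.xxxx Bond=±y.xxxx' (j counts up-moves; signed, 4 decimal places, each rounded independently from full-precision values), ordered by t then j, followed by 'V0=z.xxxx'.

(0,0): Delta=0.0934 Bond=-6.9671
(1,0): Delta=0.0419 Bond=-3.0928
(1,1): Delta=0.2414 Bond=-25.2418
(2,0): Delta=0.0000 Bond=0.0000
(2,1): Delta=0.1626 Bond=-17.1549
(2,2): Delta=0.4682 Bond=-65.6700
(3,0): Delta=0.0000 Bond=0.0000
(3,1): Delta=0.0000 Bond=0.0000
(3,2): Delta=0.6308 Bond=-95.1522
(3,3): Delta=0.0000 Bond=48.0769
V0=0.9685

Since d<R<u, set p* = (R−d)/(u−d) = 0.1875; price each node as the discounted p*-expectation of its children.
At expiry t=4: V(4,0)=0.0000, V(4,1)=0.0000, V(4,2)=0.0000, V(4,3)=50.0000, V(4,4)=50.0000
  t=3,j=0: stock 72.8769 → up 104.2139 (V=0.0000), down 69.2330 (V=0.0000). Price 0.0000; hedge Δ=0.0000, bond B=0.0000.
  t=3,j=1: stock 109.6989 → up 156.8694 (V=0.0000), down 104.2139 (V=0.0000). Price 0.0000; hedge Δ=0.0000, bond B=0.0000.
  t=3,j=2: stock 165.1257 → up 236.1297 (V=50.0000), down 156.8694 (V=0.0000). Price 9.0144; hedge Δ=0.6308, bond B=-95.1522.
  t=3,j=3: stock 248.5576 → up 355.4374 (V=50.0000), down 236.1297 (V=50.0000). Price 48.0769; hedge Δ=0.0000, bond B=48.0769.
  t=2,j=0: stock 76.7125 → up 109.6989 (V=0.0000), down 72.8769 (V=0.0000). Price 0.0000; hedge Δ=0.0000, bond B=0.0000.
  t=2,j=1: stock 115.4725 → up 165.1257 (V=9.0144), down 109.6989 (V=0.0000). Price 1.6252; hedge Δ=0.1626, bond B=-17.1549.
  t=2,j=2: stock 173.8165 → up 248.5576 (V=48.0769), down 165.1257 (V=9.0144). Price 15.7102; hedge Δ=0.4682, bond B=-65.6700.
  t=1,j=0: stock 80.7500 → up 115.4725 (V=1.6252), down 76.7125 (V=0.0000). Price 0.2930; hedge Δ=0.0419, bond B=-3.0928.
  t=1,j=1: stock 121.5500 → up 173.8165 (V=15.7102), down 115.4725 (V=1.6252). Price 4.1021; hedge Δ=0.2414, bond B=-25.2418.
  t=0,j=0: stock 85.0000 → up 121.5500 (V=4.1021), down 80.7500 (V=0.2930). Price 0.9685; hedge Δ=0.0934, bond B=-6.9671.
Self-financing check: at every node Δ·S+B equals the discounted successor values.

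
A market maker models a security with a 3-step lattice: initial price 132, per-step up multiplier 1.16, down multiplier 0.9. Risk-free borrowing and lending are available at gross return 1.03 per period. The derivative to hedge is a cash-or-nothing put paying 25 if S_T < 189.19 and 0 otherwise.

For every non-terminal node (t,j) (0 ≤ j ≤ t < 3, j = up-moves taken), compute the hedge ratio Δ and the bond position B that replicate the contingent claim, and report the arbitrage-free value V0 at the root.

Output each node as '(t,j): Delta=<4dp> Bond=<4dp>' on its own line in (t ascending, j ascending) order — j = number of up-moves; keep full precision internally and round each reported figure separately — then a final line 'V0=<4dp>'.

(0,0): Delta=-0.1717 Bond=42.6773
(1,0): Delta=0.0000 Bond=23.5649
(1,1): Delta=-0.3048 Bond=64.3503
(2,0): Delta=0.0000 Bond=24.2718
(2,1): Delta=0.0000 Bond=24.2718
(2,2): Delta=-0.5413 Bond=108.2898
V0=20.0187

Risk-neutral probability p* = (R−d)/(u−d) = (1.03−0.9)/(1.16−0.9) = 0.5000.
Terminal payoffs: V(3,0)=25.0000, V(3,1)=25.0000, V(3,2)=25.0000, V(3,3)=0.0000
(2,0): S=106.9200. Δ = (V_up−V_dn)/(S_up−S_dn) = (25.0000−25.0000)/(124.0272−96.2280) = 0.0000. V = [p*·25.0000 + (1−p*)·25.0000]/1.03 = 24.2718. B = V − Δ·S = 24.2718.
(2,1): S=137.8080. Δ = (V_up−V_dn)/(S_up−S_dn) = (25.0000−25.0000)/(159.8573−124.0272) = 0.0000. V = [p*·25.0000 + (1−p*)·25.0000]/1.03 = 24.2718. B = V − Δ·S = 24.2718.
(2,2): S=177.6192. Δ = (V_up−V_dn)/(S_up−S_dn) = (0.0000−25.0000)/(206.0383−159.8573) = -0.5413. V = [p*·0.0000 + (1−p*)·25.0000]/1.03 = 12.1359. B = V − Δ·S = 108.2898.
(1,0): S=118.8000. Δ = (V_up−V_dn)/(S_up−S_dn) = (24.2718−24.2718)/(137.8080−106.9200) = 0.0000. V = [p*·24.2718 + (1−p*)·24.2718]/1.03 = 23.5649. B = V − Δ·S = 23.5649.
(1,1): S=153.1200. Δ = (V_up−V_dn)/(S_up−S_dn) = (12.1359−24.2718)/(177.6192−137.8080) = -0.3048. V = [p*·12.1359 + (1−p*)·24.2718]/1.03 = 17.6737. B = V − Δ·S = 64.3503.
(0,0): S=132.0000. Δ = (V_up−V_dn)/(S_up−S_dn) = (17.6737−23.5649)/(153.1200−118.8000) = -0.1717. V = [p*·17.6737 + (1−p*)·23.5649]/1.03 = 20.0187. B = V − Δ·S = 42.6773.
Self-financing check: at every node Δ·S+B equals the discounted successor values.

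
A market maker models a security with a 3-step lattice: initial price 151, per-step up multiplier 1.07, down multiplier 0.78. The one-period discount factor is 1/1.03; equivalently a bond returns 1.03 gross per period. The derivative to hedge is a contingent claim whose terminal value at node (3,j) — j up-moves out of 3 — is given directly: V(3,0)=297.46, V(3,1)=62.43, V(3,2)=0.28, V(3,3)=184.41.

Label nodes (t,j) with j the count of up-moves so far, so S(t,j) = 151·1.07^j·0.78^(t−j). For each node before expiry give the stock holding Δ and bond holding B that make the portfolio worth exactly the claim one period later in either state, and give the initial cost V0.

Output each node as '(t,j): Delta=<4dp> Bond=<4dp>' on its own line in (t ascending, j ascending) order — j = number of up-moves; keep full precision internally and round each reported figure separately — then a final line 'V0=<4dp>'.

Under the risk-neutral measure, an up-move has probability p* = (R−d)/(u−d) = 0.8621 and values discount at R = 1.03.
Terminal values V(3,·): V(3,0)=297.4600, V(3,1)=62.4300, V(3,2)=0.2800, V(3,3)=184.4100
  t=2,j=0: stock 91.8684 → up 98.2992 (V=62.4300), down 71.6574 (V=297.4600). Price 92.0854; hedge Δ=-8.8218, bond B=902.5336.
  t=2,j=1: stock 126.0246 → up 134.8463 (V=0.2800), down 98.2992 (V=62.4300). Price 8.5946; hedge Δ=-1.7005, bond B=222.9049.
  t=2,j=2: stock 172.8799 → up 184.9815 (V=184.4100), down 134.8463 (V=0.2800). Price 154.3813; hedge Δ=3.6727, bond B=-480.5497.
  t=1,j=0: stock 117.7800 → up 126.0246 (V=8.5946), down 91.8684 (V=92.0854). Price 19.5248; hedge Δ=-2.4444, bond B=307.4241.
  t=1,j=1: stock 161.5700 → up 172.8799 (V=154.3813), down 126.0246 (V=8.5946). Price 130.3619; hedge Δ=3.1114, bond B=-372.3510.
  t=0,j=0: stock 151.0000 → up 161.5700 (V=130.3619), down 117.7800 (V=19.5248). Price 111.7224; hedge Δ=2.5311, bond B=-270.4746.
Self-financing check: at every node Δ·S+B equals the discounted successor values.

(0,0): Delta=2.5311 Bond=-270.4746
(1,0): Delta=-2.4444 Bond=307.4241
(1,1): Delta=3.1114 Bond=-372.3510
(2,0): Delta=-8.8218 Bond=902.5336
(2,1): Delta=-1.7005 Bond=222.9049
(2,2): Delta=3.6727 Bond=-480.5497
V0=111.7224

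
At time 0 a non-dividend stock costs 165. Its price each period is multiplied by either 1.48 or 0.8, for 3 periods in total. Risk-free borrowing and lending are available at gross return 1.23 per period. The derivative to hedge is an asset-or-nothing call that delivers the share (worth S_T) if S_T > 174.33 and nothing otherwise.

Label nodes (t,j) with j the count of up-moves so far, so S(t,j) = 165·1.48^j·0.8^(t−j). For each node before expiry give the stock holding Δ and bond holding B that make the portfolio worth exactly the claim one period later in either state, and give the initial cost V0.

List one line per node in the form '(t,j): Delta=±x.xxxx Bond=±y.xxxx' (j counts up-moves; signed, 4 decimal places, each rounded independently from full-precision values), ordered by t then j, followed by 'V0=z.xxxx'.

(0,0): Delta=1.3709 Bond=-84.9931
(1,0): Delta=1.6560 Bond=-142.1765
(1,1): Delta=1.2813 Bond=-82.6607
(2,0): Delta=0.0000 Bond=0.0000
(2,1): Delta=2.1765 Bond=-276.5498
(2,2): Delta=1.0000 Bond=0.0000
V0=141.2086

The replicating-portfolio and risk-neutral prices coincide; use p* = (1.23−0.8)/(1.48−0.8) = 0.6324 for the latter.
At expiry t=3: V(3,0)=0.0000, V(3,1)=0.0000, V(3,2)=289.1328, V(3,3)=534.8957
Node (2,0) S=105.6000: V=(p*·0.0000+(1−p*)·0.0000)/1.23=0.0000; Δ=(0.0000−0.0000)/(156.2880−84.4800)=0.0000; B=V−Δ·S=0.0000
Node (2,1) S=195.3600: V=(p*·289.1328+(1−p*)·0.0000)/1.23=148.6455; Δ=(289.1328−0.0000)/(289.1328−156.2880)=2.1765; B=V−Δ·S=-276.5498
Node (2,2) S=361.4160: V=(p*·534.8957+(1−p*)·289.1328)/1.23=361.4160; Δ=(534.8957−289.1328)/(534.8957−289.1328)=1.0000; B=V−Δ·S=0.0000
Node (1,0) S=132.0000: V=(p*·148.6455+(1−p*)·0.0000)/1.23=76.4199; Δ=(148.6455−0.0000)/(195.3600−105.6000)=1.6560; B=V−Δ·S=-142.1765
Node (1,1) S=244.2000: V=(p*·361.4160+(1−p*)·148.6455)/1.23=230.2370; Δ=(361.4160−148.6455)/(361.4160−195.3600)=1.2813; B=V−Δ·S=-82.6607
Node (0,0) S=165.0000: V=(p*·230.2370+(1−p*)·76.4199)/1.23=141.2086; Δ=(230.2370−76.4199)/(244.2000−132.0000)=1.3709; B=V−Δ·S=-84.9931
Check: Δ(0,0)·S0 + B(0,0) = 141.2086 = V0.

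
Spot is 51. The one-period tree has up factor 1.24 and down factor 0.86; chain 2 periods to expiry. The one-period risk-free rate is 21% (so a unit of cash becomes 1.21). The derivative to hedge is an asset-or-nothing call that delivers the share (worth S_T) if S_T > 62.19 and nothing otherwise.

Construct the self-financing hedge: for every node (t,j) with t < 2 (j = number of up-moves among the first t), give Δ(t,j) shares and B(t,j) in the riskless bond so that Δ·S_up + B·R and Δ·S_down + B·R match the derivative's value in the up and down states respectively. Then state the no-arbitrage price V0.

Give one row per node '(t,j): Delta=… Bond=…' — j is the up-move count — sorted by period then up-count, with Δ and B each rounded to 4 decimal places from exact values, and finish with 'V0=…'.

Risk-neutral probability p* = (R−d)/(u−d) = (1.21−0.86)/(1.24−0.86) = 0.9211.
Payoff layer (t=2): V(2,0)=0.0000, V(2,1)=0.0000, V(2,2)=78.4176
(1,0): S=43.8600. Δ = (V_up−V_dn)/(S_up−S_dn) = (0.0000−0.0000)/(54.3864−37.7196) = 0.0000. V = [p*·0.0000 + (1−p*)·0.0000]/1.21 = 0.0000. B = V − Δ·S = 0.0000.
(1,1): S=63.2400. Δ = (V_up−V_dn)/(S_up−S_dn) = (78.4176−0.0000)/(78.4176−54.3864) = 3.2632. V = [p*·78.4176 + (1−p*)·0.0000]/1.21 = 59.6915. B = V − Δ·S = -146.6706.
(0,0): S=51.0000. Δ = (V_up−V_dn)/(S_up−S_dn) = (59.6915−0.0000)/(63.2400−43.8600) = 3.0801. V = [p*·59.6915 + (1−p*)·0.0000]/1.21 = 45.4372. B = V − Δ·S = -111.6457.
Check: Δ(0,0)·S0 + B(0,0) = 45.4372 = V0.

(0,0): Delta=3.0801 Bond=-111.6457
(1,0): Delta=0.0000 Bond=0.0000
(1,1): Delta=3.2632 Bond=-146.6706
V0=45.4372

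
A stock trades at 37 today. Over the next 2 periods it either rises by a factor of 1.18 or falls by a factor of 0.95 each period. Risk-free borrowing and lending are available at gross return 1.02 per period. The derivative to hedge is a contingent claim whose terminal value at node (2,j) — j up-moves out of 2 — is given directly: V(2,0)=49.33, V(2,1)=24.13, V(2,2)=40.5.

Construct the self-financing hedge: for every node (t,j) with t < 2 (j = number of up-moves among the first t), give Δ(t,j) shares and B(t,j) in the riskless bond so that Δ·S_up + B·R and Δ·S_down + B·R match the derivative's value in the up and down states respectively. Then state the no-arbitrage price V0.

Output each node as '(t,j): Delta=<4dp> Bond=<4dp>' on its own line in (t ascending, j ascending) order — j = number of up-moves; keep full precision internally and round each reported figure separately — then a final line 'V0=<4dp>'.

Risk-neutral probability p* = (R−d)/(u−d) = (1.02−0.95)/(1.18−0.95) = 0.3043.
Terminal values V(2,·): V(2,0)=49.3300, V(2,1)=24.1300, V(2,2)=40.5000
Node (1,0) S=35.1500: V=(p*·24.1300+(1−p*)·49.3300)/1.02=40.8436; Δ=(24.1300−49.3300)/(41.4770−33.3925)=-3.1171; B=V−Δ·S=150.4088
Node (1,1) S=43.6600: V=(p*·40.5000+(1−p*)·24.1300)/1.02=28.5413; Δ=(40.5000−24.1300)/(51.5188−41.4770)=1.6302; B=V−Δ·S=-42.6326
Node (0,0) S=37.0000: V=(p*·28.5413+(1−p*)·40.8436)/1.02=36.3720; Δ=(28.5413−40.8436)/(43.6600−35.1500)=-1.4456; B=V−Δ·S=89.8599
The time-0 hedge costs 36.3720, which is the no-arbitrage price.

(0,0): Delta=-1.4456 Bond=89.8599
(1,0): Delta=-3.1171 Bond=150.4088
(1,1): Delta=1.6302 Bond=-42.6326
V0=36.3720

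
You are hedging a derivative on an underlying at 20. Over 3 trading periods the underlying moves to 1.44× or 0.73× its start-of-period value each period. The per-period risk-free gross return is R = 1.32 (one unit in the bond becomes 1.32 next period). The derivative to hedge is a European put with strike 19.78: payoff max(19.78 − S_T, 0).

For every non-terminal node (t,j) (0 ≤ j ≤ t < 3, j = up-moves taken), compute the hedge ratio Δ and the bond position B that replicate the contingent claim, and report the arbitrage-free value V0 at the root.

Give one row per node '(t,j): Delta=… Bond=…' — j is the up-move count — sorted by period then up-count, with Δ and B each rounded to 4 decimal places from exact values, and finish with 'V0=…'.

(0,0): Delta=-0.0591 Bond=1.3436
(1,0): Delta=-0.3627 Bond=6.2061
(1,1): Delta=-0.0278 Bond=0.8720
(2,0): Delta=-1.0000 Bond=14.9848
(2,1): Delta=-0.2969 Bond=6.8105
(2,2): Delta=0.0000 Bond=0.0000
V0=0.1624

The replicating-portfolio and risk-neutral prices coincide; use p* = (1.32−0.73)/(1.44−0.73) = 0.8310 for the latter.
Terminal payoffs: V(3,0)=11.9997, V(3,1)=4.4325, V(3,2)=0.0000, V(3,3)=0.0000
Node (2,0) S=10.6580: V=(p*·4.4325+(1−p*)·11.9997)/1.32=4.3268; Δ=(4.4325−11.9997)/(15.3475−7.7803)=-1.0000; B=V−Δ·S=14.9848
Node (2,1) S=21.0240: V=(p*·0.0000+(1−p*)·4.4325)/1.32=0.5675; Δ=(0.0000−4.4325)/(30.2746−15.3475)=-0.2969; B=V−Δ·S=6.8105
Node (2,2) S=41.4720: V=(p*·0.0000+(1−p*)·0.0000)/1.32=0.0000; Δ=(0.0000−0.0000)/(59.7197−30.2746)=0.0000; B=V−Δ·S=0.0000
Node (1,0) S=14.6000: V=(p*·0.5675+(1−p*)·4.3268)/1.32=0.9113; Δ=(0.5675−4.3268)/(21.0240−10.6580)=-0.3627; B=V−Δ·S=6.2061
Node (1,1) S=28.8000: V=(p*·0.0000+(1−p*)·0.5675)/1.32=0.0727; Δ=(0.0000−0.5675)/(41.4720−21.0240)=-0.0278; B=V−Δ·S=0.8720
Node (0,0) S=20.0000: V=(p*·0.0727+(1−p*)·0.9113)/1.32=0.1624; Δ=(0.0727−0.9113)/(28.8000−14.6000)=-0.0591; B=V−Δ·S=1.3436
The time-0 hedge costs 0.1624, which is the no-arbitrage price.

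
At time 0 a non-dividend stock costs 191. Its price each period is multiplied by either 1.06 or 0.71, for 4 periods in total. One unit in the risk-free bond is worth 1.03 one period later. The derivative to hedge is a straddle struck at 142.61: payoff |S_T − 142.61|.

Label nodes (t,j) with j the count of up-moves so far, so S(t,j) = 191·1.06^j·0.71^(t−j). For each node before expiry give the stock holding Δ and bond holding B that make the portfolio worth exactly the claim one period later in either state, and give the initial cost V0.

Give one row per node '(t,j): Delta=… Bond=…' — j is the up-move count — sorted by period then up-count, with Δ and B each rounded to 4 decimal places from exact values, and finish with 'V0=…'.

(0,0): Delta=0.7773 Bond=-81.6166
(1,0): Delta=-0.3724 Bond=71.8380
(1,1): Delta=0.8495 Bond=-98.6810
(2,0): Delta=-1.0000 Bond=134.4236
(2,1): Delta=-0.3330 Bond=68.3278
(2,2): Delta=0.9237 Bond=-117.5760
(3,0): Delta=-1.0000 Bond=138.4563
(3,1): Delta=-1.0000 Bond=138.4563
(3,2): Delta=-0.2911 Bond=63.9952
(3,3): Delta=1.0000 Bond=-138.4563
V0=66.8432

No-arbitrage ⇒ martingale measure with p* = (R−d)/(u−d) = 0.9143.
Payoff layer (t=4): V(4,0)=94.0737, V(4,1)=70.1473, V(4,2)=34.4263, V(4,3)=18.9037, V(4,4)=98.5231
Node (3,0) S=68.3610: V=(p*·70.1473+(1−p*)·94.0737)/1.03=70.0953; Δ=(70.1473−94.0737)/(72.4627−48.5363)=-1.0000; B=V−Δ·S=138.4563
Node (3,1) S=102.0601: V=(p*·34.4263+(1−p*)·70.1473)/1.03=36.3962; Δ=(34.4263−70.1473)/(108.1837−72.4627)=-1.0000; B=V−Δ·S=138.4563
Node (3,2) S=152.3714: V=(p*·18.9037+(1−p*)·34.4263)/1.03=19.6448; Δ=(18.9037−34.4263)/(161.5137−108.1837)=-0.2911; B=V−Δ·S=63.9952
Node (3,3) S=227.4841: V=(p*·98.5231+(1−p*)·18.9037)/1.03=89.0277; Δ=(98.5231−18.9037)/(241.1331−161.5137)=1.0000; B=V−Δ·S=-138.4563
Node (2,0) S=96.2831: V=(p*·36.3962+(1−p*)·70.0953)/1.03=38.1405; Δ=(36.3962−70.0953)/(102.0601−68.3610)=-1.0000; B=V−Δ·S=134.4236
Node (2,1) S=143.7466: V=(p*·19.6448+(1−p*)·36.3962)/1.03=20.4667; Δ=(19.6448−36.3962)/(152.3714−102.0601)=-0.3330; B=V−Δ·S=68.3278
Node (2,2) S=214.6076: V=(p*·89.0277+(1−p*)·19.6448)/1.03=80.6608; Δ=(89.0277−19.6448)/(227.4841−152.3714)=0.9237; B=V−Δ·S=-117.5760
Node (1,0) S=135.6100: V=(p*·20.4667+(1−p*)·38.1405)/1.03=21.3413; Δ=(20.4667−38.1405)/(143.7466−96.2831)=-0.3724; B=V−Δ·S=71.8380
Node (1,1) S=202.4600: V=(p*·80.6608+(1−p*)·20.4667)/1.03=73.3023; Δ=(80.6608−20.4667)/(214.6076−143.7466)=0.8495; B=V−Δ·S=-98.6810
Node (0,0) S=191.0000: V=(p*·73.3023+(1−p*)·21.3413)/1.03=66.8432; Δ=(73.3023−21.3413)/(202.4600−135.6100)=0.7773; B=V−Δ·S=-81.6166
Root portfolio cost Δ·191+B reproduces V0=66.8432.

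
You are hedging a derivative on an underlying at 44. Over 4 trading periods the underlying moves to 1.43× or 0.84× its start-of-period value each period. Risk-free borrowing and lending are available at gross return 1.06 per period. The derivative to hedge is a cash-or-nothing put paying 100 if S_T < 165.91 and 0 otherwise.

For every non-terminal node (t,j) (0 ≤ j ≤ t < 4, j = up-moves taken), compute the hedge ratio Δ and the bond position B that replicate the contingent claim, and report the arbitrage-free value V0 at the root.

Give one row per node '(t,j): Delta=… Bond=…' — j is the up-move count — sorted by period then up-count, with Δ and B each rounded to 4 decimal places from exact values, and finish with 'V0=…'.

(0,0): Delta=-0.1677 Bond=85.0561
(1,0): Delta=0.0000 Bond=83.9619
(1,1): Delta=-0.3333 Bond=100.5827
(2,0): Delta=0.0000 Bond=88.9996
(2,1): Delta=0.0000 Bond=88.9996
(2,2): Delta=-0.6627 Bond=136.2479
(3,0): Delta=0.0000 Bond=94.3396
(3,1): Delta=0.0000 Bond=94.3396
(3,2): Delta=0.0000 Bond=94.3396
(3,3): Delta=-1.3173 Bond=228.6537
V0=77.6781

Under the risk-neutral measure, an up-move has probability p* = (R−d)/(u−d) = 0.3729 and values discount at R = 1.06.
Payoff layer (t=4): V(4,0)=100.0000, V(4,1)=100.0000, V(4,2)=100.0000, V(4,3)=100.0000, V(4,4)=0.0000
Node (3,0) S=26.0790: V=(p*·100.0000+(1−p*)·100.0000)/1.06=94.3396; Δ=(100.0000−100.0000)/(37.2929−21.9063)=0.0000; B=V−Δ·S=94.3396
Node (3,1) S=44.3964: V=(p*·100.0000+(1−p*)·100.0000)/1.06=94.3396; Δ=(100.0000−100.0000)/(63.4868−37.2929)=0.0000; B=V−Δ·S=94.3396
Node (3,2) S=75.5795: V=(p*·100.0000+(1−p*)·100.0000)/1.06=94.3396; Δ=(100.0000−100.0000)/(108.0787−63.4868)=0.0000; B=V−Δ·S=94.3396
Node (3,3) S=128.6651: V=(p*·0.0000+(1−p*)·100.0000)/1.06=59.1621; Δ=(0.0000−100.0000)/(183.9911−108.0787)=-1.3173; B=V−Δ·S=228.6537
Node (2,0) S=31.0464: V=(p*·94.3396+(1−p*)·94.3396)/1.06=88.9996; Δ=(94.3396−94.3396)/(44.3964−26.0790)=0.0000; B=V−Δ·S=88.9996
Node (2,1) S=52.8528: V=(p*·94.3396+(1−p*)·94.3396)/1.06=88.9996; Δ=(94.3396−94.3396)/(75.5795−44.3964)=0.0000; B=V−Δ·S=88.9996
Node (2,2) S=89.9756: V=(p*·59.1621+(1−p*)·94.3396)/1.06=76.6251; Δ=(59.1621−94.3396)/(128.6651−75.5795)=-0.6627; B=V−Δ·S=136.2479
Node (1,0) S=36.9600: V=(p*·88.9996+(1−p*)·88.9996)/1.06=83.9619; Δ=(88.9996−88.9996)/(52.8528−31.0464)=0.0000; B=V−Δ·S=83.9619
Node (1,1) S=62.9200: V=(p*·76.6251+(1−p*)·88.9996)/1.06=79.6089; Δ=(76.6251−88.9996)/(89.9756−52.8528)=-0.3333; B=V−Δ·S=100.5827
Node (0,0) S=44.0000: V=(p*·79.6089+(1−p*)·83.9619)/1.06=77.6781; Δ=(79.6089−83.9619)/(62.9200−36.9600)=-0.1677; B=V−Δ·S=85.0561
The time-0 hedge costs 77.6781, which is the no-arbitrage price.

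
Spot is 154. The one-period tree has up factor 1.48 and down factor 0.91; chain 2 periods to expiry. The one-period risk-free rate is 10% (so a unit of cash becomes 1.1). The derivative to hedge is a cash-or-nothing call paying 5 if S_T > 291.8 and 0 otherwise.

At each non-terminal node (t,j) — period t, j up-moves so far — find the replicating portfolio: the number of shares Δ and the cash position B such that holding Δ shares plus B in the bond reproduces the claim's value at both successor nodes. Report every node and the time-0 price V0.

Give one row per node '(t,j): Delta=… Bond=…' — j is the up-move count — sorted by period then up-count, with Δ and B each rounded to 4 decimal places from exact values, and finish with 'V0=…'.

(0,0): Delta=0.0173 Bond=-2.1990
(1,0): Delta=0.0000 Bond=0.0000
(1,1): Delta=0.0385 Bond=-7.2568
V0=0.4591

Risk-neutral probability p* = (R−d)/(u−d) = (1.1−0.91)/(1.48−0.91) = 0.3333.
Payoff layer (t=2): V(2,0)=0.0000, V(2,1)=0.0000, V(2,2)=5.0000
(1,0): S=140.1400. Δ = (V_up−V_dn)/(S_up−S_dn) = (0.0000−0.0000)/(207.4072−127.5274) = 0.0000. V = [p*·0.0000 + (1−p*)·0.0000]/1.1 = 0.0000. B = V − Δ·S = 0.0000.
(1,1): S=227.9200. Δ = (V_up−V_dn)/(S_up−S_dn) = (5.0000−0.0000)/(337.3216−207.4072) = 0.0385. V = [p*·5.0000 + (1−p*)·0.0000]/1.1 = 1.5152. B = V − Δ·S = -7.2568.
(0,0): S=154.0000. Δ = (V_up−V_dn)/(S_up−S_dn) = (1.5152−0.0000)/(227.9200−140.1400) = 0.0173. V = [p*·1.5152 + (1−p*)·0.0000]/1.1 = 0.4591. B = V − Δ·S = -2.1990.
Each (Δ,B) replicates both successor values, so the strategy is self-financing and V0 is arbitrage-free.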